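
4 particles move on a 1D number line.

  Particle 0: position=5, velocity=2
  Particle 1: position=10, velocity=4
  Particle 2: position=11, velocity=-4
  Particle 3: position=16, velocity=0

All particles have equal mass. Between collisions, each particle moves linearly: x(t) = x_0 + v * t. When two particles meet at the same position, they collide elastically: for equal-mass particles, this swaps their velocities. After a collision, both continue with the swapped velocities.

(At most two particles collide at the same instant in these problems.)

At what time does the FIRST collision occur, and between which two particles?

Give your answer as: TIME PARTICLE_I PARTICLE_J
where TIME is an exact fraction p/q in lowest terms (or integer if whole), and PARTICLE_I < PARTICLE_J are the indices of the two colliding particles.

Answer: 1/8 1 2

Derivation:
Pair (0,1): pos 5,10 vel 2,4 -> not approaching (rel speed -2 <= 0)
Pair (1,2): pos 10,11 vel 4,-4 -> gap=1, closing at 8/unit, collide at t=1/8
Pair (2,3): pos 11,16 vel -4,0 -> not approaching (rel speed -4 <= 0)
Earliest collision: t=1/8 between 1 and 2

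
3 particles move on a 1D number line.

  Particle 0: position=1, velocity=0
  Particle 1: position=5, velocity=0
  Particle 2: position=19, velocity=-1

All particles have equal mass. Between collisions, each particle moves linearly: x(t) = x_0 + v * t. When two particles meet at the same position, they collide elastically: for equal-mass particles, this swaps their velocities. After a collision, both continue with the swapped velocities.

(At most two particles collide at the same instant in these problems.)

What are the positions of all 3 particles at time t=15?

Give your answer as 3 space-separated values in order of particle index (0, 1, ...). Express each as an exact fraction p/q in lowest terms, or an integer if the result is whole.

Collision at t=14: particles 1 and 2 swap velocities; positions: p0=1 p1=5 p2=5; velocities now: v0=0 v1=-1 v2=0
Advance to t=15 (no further collisions before then); velocities: v0=0 v1=-1 v2=0; positions = 1 4 5

Answer: 1 4 5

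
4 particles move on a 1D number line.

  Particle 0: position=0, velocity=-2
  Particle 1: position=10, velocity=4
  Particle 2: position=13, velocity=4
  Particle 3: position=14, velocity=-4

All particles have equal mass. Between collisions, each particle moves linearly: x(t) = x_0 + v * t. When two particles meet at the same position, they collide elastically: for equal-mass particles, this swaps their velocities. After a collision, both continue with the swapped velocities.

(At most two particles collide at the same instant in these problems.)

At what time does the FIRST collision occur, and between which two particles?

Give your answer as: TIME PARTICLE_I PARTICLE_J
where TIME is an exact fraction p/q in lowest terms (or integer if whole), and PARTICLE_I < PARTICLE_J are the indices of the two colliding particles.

Pair (0,1): pos 0,10 vel -2,4 -> not approaching (rel speed -6 <= 0)
Pair (1,2): pos 10,13 vel 4,4 -> not approaching (rel speed 0 <= 0)
Pair (2,3): pos 13,14 vel 4,-4 -> gap=1, closing at 8/unit, collide at t=1/8
Earliest collision: t=1/8 between 2 and 3

Answer: 1/8 2 3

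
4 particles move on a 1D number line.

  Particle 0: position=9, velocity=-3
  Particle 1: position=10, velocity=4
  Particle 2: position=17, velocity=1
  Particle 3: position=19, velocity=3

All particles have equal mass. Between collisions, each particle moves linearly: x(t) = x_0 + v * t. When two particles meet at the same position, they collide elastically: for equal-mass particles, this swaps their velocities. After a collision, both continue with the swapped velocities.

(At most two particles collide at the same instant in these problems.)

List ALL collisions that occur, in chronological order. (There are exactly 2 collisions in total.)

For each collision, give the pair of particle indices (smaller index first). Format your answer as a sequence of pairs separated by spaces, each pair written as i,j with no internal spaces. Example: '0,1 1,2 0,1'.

Answer: 1,2 2,3

Derivation:
Collision at t=7/3: particles 1 and 2 swap velocities; positions: p0=2 p1=58/3 p2=58/3 p3=26; velocities now: v0=-3 v1=1 v2=4 v3=3
Collision at t=9: particles 2 and 3 swap velocities; positions: p0=-18 p1=26 p2=46 p3=46; velocities now: v0=-3 v1=1 v2=3 v3=4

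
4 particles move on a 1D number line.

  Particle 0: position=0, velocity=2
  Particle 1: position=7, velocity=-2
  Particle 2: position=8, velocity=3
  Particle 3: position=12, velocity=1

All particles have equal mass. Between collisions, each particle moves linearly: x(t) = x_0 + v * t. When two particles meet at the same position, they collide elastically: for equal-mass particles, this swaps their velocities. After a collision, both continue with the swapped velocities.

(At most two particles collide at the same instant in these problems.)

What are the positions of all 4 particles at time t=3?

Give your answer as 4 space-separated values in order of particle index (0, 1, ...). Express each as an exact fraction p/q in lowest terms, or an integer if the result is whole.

Answer: 1 6 15 17

Derivation:
Collision at t=7/4: particles 0 and 1 swap velocities; positions: p0=7/2 p1=7/2 p2=53/4 p3=55/4; velocities now: v0=-2 v1=2 v2=3 v3=1
Collision at t=2: particles 2 and 3 swap velocities; positions: p0=3 p1=4 p2=14 p3=14; velocities now: v0=-2 v1=2 v2=1 v3=3
Advance to t=3 (no further collisions before then); velocities: v0=-2 v1=2 v2=1 v3=3; positions = 1 6 15 17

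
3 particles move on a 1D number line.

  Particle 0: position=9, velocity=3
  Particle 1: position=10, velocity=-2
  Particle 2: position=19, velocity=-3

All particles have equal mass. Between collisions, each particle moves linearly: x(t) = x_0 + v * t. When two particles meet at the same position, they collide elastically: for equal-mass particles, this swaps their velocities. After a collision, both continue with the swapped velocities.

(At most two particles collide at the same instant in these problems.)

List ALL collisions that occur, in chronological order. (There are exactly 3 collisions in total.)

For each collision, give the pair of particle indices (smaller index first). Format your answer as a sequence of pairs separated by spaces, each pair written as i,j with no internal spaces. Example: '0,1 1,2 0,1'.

Collision at t=1/5: particles 0 and 1 swap velocities; positions: p0=48/5 p1=48/5 p2=92/5; velocities now: v0=-2 v1=3 v2=-3
Collision at t=5/3: particles 1 and 2 swap velocities; positions: p0=20/3 p1=14 p2=14; velocities now: v0=-2 v1=-3 v2=3
Collision at t=9: particles 0 and 1 swap velocities; positions: p0=-8 p1=-8 p2=36; velocities now: v0=-3 v1=-2 v2=3

Answer: 0,1 1,2 0,1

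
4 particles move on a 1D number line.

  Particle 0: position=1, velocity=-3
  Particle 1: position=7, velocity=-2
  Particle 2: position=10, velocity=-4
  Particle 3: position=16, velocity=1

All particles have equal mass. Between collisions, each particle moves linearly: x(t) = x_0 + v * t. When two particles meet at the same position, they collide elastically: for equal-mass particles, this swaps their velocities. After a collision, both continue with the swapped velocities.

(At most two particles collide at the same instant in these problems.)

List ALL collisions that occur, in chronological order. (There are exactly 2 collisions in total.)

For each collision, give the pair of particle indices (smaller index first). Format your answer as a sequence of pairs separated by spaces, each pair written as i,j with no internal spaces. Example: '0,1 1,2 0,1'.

Answer: 1,2 0,1

Derivation:
Collision at t=3/2: particles 1 and 2 swap velocities; positions: p0=-7/2 p1=4 p2=4 p3=35/2; velocities now: v0=-3 v1=-4 v2=-2 v3=1
Collision at t=9: particles 0 and 1 swap velocities; positions: p0=-26 p1=-26 p2=-11 p3=25; velocities now: v0=-4 v1=-3 v2=-2 v3=1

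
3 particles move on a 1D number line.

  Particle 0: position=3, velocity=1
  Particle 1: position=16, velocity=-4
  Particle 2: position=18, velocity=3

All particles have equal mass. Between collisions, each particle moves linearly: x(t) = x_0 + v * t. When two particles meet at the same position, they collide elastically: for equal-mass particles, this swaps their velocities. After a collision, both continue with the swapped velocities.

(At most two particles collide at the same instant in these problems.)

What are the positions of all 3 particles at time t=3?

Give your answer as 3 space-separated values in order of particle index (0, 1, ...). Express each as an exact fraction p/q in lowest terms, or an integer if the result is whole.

Collision at t=13/5: particles 0 and 1 swap velocities; positions: p0=28/5 p1=28/5 p2=129/5; velocities now: v0=-4 v1=1 v2=3
Advance to t=3 (no further collisions before then); velocities: v0=-4 v1=1 v2=3; positions = 4 6 27

Answer: 4 6 27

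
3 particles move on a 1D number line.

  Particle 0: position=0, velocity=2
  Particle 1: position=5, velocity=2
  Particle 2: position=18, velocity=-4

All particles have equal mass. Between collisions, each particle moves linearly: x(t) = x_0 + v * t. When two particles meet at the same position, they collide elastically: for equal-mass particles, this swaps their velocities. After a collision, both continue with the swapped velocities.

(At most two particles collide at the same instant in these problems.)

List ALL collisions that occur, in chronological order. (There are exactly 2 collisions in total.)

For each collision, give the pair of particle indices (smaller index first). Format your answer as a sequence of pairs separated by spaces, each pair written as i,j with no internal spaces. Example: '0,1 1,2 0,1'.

Collision at t=13/6: particles 1 and 2 swap velocities; positions: p0=13/3 p1=28/3 p2=28/3; velocities now: v0=2 v1=-4 v2=2
Collision at t=3: particles 0 and 1 swap velocities; positions: p0=6 p1=6 p2=11; velocities now: v0=-4 v1=2 v2=2

Answer: 1,2 0,1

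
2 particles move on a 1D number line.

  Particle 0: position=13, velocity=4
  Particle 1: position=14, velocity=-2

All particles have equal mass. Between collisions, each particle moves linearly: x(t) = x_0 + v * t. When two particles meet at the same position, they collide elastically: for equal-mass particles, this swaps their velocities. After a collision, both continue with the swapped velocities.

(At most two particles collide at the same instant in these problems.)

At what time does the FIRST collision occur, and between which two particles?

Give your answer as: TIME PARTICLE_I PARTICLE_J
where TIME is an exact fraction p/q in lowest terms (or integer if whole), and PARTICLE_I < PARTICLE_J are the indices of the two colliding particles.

Answer: 1/6 0 1

Derivation:
Pair (0,1): pos 13,14 vel 4,-2 -> gap=1, closing at 6/unit, collide at t=1/6
Earliest collision: t=1/6 between 0 and 1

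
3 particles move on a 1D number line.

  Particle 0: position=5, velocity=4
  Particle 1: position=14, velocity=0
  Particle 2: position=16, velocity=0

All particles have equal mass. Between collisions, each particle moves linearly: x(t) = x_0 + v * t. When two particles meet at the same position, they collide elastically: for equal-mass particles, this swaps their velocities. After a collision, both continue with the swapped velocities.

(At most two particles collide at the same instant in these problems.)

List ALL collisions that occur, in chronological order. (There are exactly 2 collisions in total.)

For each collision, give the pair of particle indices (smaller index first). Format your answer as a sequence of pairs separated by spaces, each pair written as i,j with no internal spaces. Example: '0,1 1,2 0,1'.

Collision at t=9/4: particles 0 and 1 swap velocities; positions: p0=14 p1=14 p2=16; velocities now: v0=0 v1=4 v2=0
Collision at t=11/4: particles 1 and 2 swap velocities; positions: p0=14 p1=16 p2=16; velocities now: v0=0 v1=0 v2=4

Answer: 0,1 1,2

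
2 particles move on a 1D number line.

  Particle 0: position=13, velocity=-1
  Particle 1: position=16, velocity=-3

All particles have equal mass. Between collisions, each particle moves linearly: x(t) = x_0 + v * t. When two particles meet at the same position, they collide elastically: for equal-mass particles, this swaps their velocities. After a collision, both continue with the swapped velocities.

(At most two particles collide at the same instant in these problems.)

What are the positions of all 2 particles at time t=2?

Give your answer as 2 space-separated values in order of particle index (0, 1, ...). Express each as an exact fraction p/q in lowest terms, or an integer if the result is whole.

Collision at t=3/2: particles 0 and 1 swap velocities; positions: p0=23/2 p1=23/2; velocities now: v0=-3 v1=-1
Advance to t=2 (no further collisions before then); velocities: v0=-3 v1=-1; positions = 10 11

Answer: 10 11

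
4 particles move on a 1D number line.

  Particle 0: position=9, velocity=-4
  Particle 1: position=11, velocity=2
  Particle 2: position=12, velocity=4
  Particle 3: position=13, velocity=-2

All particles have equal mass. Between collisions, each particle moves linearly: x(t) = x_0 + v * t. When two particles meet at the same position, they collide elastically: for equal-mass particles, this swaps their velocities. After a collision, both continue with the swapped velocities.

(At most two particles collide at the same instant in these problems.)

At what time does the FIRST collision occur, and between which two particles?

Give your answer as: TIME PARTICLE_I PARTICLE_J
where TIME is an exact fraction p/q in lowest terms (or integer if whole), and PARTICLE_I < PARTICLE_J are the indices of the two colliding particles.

Pair (0,1): pos 9,11 vel -4,2 -> not approaching (rel speed -6 <= 0)
Pair (1,2): pos 11,12 vel 2,4 -> not approaching (rel speed -2 <= 0)
Pair (2,3): pos 12,13 vel 4,-2 -> gap=1, closing at 6/unit, collide at t=1/6
Earliest collision: t=1/6 between 2 and 3

Answer: 1/6 2 3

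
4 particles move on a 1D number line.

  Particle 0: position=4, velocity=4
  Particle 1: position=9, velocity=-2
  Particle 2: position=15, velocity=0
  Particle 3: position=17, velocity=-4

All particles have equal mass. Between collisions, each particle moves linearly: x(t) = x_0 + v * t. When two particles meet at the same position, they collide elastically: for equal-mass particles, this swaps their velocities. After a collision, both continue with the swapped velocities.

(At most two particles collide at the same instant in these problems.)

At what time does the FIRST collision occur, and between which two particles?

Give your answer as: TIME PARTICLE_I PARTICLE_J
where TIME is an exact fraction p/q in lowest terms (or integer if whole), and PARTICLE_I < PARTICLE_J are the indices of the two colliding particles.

Answer: 1/2 2 3

Derivation:
Pair (0,1): pos 4,9 vel 4,-2 -> gap=5, closing at 6/unit, collide at t=5/6
Pair (1,2): pos 9,15 vel -2,0 -> not approaching (rel speed -2 <= 0)
Pair (2,3): pos 15,17 vel 0,-4 -> gap=2, closing at 4/unit, collide at t=1/2
Earliest collision: t=1/2 between 2 and 3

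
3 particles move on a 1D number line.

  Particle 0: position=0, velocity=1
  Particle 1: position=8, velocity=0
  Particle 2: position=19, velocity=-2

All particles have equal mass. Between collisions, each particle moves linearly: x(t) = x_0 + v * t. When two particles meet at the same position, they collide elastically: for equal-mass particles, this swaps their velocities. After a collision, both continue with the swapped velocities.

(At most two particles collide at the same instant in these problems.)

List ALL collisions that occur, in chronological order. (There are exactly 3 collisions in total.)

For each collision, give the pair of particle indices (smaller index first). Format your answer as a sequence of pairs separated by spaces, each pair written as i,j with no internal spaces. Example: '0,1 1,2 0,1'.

Collision at t=11/2: particles 1 and 2 swap velocities; positions: p0=11/2 p1=8 p2=8; velocities now: v0=1 v1=-2 v2=0
Collision at t=19/3: particles 0 and 1 swap velocities; positions: p0=19/3 p1=19/3 p2=8; velocities now: v0=-2 v1=1 v2=0
Collision at t=8: particles 1 and 2 swap velocities; positions: p0=3 p1=8 p2=8; velocities now: v0=-2 v1=0 v2=1

Answer: 1,2 0,1 1,2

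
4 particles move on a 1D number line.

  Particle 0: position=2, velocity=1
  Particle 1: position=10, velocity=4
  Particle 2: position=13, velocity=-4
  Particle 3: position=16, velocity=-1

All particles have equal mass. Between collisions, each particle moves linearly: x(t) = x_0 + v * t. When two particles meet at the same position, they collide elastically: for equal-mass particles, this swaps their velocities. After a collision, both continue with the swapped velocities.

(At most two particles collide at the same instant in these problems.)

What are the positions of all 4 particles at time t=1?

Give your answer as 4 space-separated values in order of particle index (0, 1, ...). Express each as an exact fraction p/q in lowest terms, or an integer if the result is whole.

Collision at t=3/8: particles 1 and 2 swap velocities; positions: p0=19/8 p1=23/2 p2=23/2 p3=125/8; velocities now: v0=1 v1=-4 v2=4 v3=-1
Advance to t=1 (no further collisions before then); velocities: v0=1 v1=-4 v2=4 v3=-1; positions = 3 9 14 15

Answer: 3 9 14 15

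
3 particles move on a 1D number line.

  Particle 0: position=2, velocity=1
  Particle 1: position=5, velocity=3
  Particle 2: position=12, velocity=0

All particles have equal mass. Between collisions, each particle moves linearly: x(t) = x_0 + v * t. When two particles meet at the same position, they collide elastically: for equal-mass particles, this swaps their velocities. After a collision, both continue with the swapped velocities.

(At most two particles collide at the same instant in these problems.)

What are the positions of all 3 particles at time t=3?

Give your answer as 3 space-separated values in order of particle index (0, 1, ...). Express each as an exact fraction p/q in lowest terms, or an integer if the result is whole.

Collision at t=7/3: particles 1 and 2 swap velocities; positions: p0=13/3 p1=12 p2=12; velocities now: v0=1 v1=0 v2=3
Advance to t=3 (no further collisions before then); velocities: v0=1 v1=0 v2=3; positions = 5 12 14

Answer: 5 12 14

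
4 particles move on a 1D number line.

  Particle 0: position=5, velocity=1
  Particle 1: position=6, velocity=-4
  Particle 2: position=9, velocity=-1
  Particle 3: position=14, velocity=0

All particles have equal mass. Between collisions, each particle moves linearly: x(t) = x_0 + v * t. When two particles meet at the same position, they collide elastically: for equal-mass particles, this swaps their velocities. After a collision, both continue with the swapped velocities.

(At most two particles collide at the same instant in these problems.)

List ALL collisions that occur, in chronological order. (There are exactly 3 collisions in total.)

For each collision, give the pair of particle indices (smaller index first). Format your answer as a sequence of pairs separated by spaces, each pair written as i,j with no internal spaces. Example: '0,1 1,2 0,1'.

Collision at t=1/5: particles 0 and 1 swap velocities; positions: p0=26/5 p1=26/5 p2=44/5 p3=14; velocities now: v0=-4 v1=1 v2=-1 v3=0
Collision at t=2: particles 1 and 2 swap velocities; positions: p0=-2 p1=7 p2=7 p3=14; velocities now: v0=-4 v1=-1 v2=1 v3=0
Collision at t=9: particles 2 and 3 swap velocities; positions: p0=-30 p1=0 p2=14 p3=14; velocities now: v0=-4 v1=-1 v2=0 v3=1

Answer: 0,1 1,2 2,3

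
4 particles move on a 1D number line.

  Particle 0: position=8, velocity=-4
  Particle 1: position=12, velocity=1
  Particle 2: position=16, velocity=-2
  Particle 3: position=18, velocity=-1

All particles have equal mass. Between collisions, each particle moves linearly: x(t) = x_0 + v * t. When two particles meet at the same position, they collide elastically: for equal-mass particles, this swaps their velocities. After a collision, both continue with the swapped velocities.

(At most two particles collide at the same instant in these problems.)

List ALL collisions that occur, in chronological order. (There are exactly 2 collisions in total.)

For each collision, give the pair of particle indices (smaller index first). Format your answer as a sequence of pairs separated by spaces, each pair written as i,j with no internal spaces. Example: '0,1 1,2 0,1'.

Collision at t=4/3: particles 1 and 2 swap velocities; positions: p0=8/3 p1=40/3 p2=40/3 p3=50/3; velocities now: v0=-4 v1=-2 v2=1 v3=-1
Collision at t=3: particles 2 and 3 swap velocities; positions: p0=-4 p1=10 p2=15 p3=15; velocities now: v0=-4 v1=-2 v2=-1 v3=1

Answer: 1,2 2,3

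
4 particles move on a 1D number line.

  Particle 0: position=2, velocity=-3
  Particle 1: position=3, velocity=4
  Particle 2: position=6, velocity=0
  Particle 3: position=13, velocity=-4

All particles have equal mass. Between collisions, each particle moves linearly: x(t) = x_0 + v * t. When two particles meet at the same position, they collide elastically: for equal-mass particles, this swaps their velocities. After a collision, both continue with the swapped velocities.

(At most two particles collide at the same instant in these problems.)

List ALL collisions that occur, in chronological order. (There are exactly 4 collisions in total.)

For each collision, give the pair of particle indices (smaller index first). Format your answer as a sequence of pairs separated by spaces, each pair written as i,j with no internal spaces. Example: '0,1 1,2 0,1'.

Collision at t=3/4: particles 1 and 2 swap velocities; positions: p0=-1/4 p1=6 p2=6 p3=10; velocities now: v0=-3 v1=0 v2=4 v3=-4
Collision at t=5/4: particles 2 and 3 swap velocities; positions: p0=-7/4 p1=6 p2=8 p3=8; velocities now: v0=-3 v1=0 v2=-4 v3=4
Collision at t=7/4: particles 1 and 2 swap velocities; positions: p0=-13/4 p1=6 p2=6 p3=10; velocities now: v0=-3 v1=-4 v2=0 v3=4
Collision at t=11: particles 0 and 1 swap velocities; positions: p0=-31 p1=-31 p2=6 p3=47; velocities now: v0=-4 v1=-3 v2=0 v3=4

Answer: 1,2 2,3 1,2 0,1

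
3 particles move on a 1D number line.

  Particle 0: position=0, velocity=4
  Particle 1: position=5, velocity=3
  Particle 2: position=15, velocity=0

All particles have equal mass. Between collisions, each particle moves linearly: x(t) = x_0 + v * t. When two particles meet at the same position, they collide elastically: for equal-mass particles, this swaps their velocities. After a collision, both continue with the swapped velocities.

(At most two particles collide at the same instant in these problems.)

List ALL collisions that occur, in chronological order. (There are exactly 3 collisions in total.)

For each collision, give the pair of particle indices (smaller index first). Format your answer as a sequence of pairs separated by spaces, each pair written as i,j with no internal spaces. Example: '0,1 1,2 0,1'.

Collision at t=10/3: particles 1 and 2 swap velocities; positions: p0=40/3 p1=15 p2=15; velocities now: v0=4 v1=0 v2=3
Collision at t=15/4: particles 0 and 1 swap velocities; positions: p0=15 p1=15 p2=65/4; velocities now: v0=0 v1=4 v2=3
Collision at t=5: particles 1 and 2 swap velocities; positions: p0=15 p1=20 p2=20; velocities now: v0=0 v1=3 v2=4

Answer: 1,2 0,1 1,2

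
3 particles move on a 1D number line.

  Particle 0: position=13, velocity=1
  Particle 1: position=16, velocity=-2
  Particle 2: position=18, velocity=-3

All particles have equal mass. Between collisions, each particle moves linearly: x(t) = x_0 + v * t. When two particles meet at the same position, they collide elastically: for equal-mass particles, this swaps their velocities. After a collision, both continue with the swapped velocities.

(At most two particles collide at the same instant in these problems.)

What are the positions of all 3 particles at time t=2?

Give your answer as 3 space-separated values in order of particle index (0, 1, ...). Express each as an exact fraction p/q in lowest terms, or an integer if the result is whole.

Answer: 12 12 15

Derivation:
Collision at t=1: particles 0 and 1 swap velocities; positions: p0=14 p1=14 p2=15; velocities now: v0=-2 v1=1 v2=-3
Collision at t=5/4: particles 1 and 2 swap velocities; positions: p0=27/2 p1=57/4 p2=57/4; velocities now: v0=-2 v1=-3 v2=1
Collision at t=2: particles 0 and 1 swap velocities; positions: p0=12 p1=12 p2=15; velocities now: v0=-3 v1=-2 v2=1
Advance to t=2 (no further collisions before then); velocities: v0=-3 v1=-2 v2=1; positions = 12 12 15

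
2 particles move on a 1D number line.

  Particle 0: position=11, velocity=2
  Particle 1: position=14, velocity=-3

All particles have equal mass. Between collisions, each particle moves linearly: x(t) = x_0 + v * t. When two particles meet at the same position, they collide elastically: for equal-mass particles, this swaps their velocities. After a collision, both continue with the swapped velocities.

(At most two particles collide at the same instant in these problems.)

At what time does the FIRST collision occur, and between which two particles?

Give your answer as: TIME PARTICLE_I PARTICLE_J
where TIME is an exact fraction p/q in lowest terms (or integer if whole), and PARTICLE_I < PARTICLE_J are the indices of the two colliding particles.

Answer: 3/5 0 1

Derivation:
Pair (0,1): pos 11,14 vel 2,-3 -> gap=3, closing at 5/unit, collide at t=3/5
Earliest collision: t=3/5 between 0 and 1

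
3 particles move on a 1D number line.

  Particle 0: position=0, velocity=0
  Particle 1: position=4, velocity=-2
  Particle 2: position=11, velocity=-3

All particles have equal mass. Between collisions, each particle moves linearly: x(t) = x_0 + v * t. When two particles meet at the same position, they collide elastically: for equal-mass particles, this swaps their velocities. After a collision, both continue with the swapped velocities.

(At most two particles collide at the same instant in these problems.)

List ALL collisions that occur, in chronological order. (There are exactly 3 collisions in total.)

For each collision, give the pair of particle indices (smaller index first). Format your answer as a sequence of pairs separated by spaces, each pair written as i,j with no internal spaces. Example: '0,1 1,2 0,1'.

Collision at t=2: particles 0 and 1 swap velocities; positions: p0=0 p1=0 p2=5; velocities now: v0=-2 v1=0 v2=-3
Collision at t=11/3: particles 1 and 2 swap velocities; positions: p0=-10/3 p1=0 p2=0; velocities now: v0=-2 v1=-3 v2=0
Collision at t=7: particles 0 and 1 swap velocities; positions: p0=-10 p1=-10 p2=0; velocities now: v0=-3 v1=-2 v2=0

Answer: 0,1 1,2 0,1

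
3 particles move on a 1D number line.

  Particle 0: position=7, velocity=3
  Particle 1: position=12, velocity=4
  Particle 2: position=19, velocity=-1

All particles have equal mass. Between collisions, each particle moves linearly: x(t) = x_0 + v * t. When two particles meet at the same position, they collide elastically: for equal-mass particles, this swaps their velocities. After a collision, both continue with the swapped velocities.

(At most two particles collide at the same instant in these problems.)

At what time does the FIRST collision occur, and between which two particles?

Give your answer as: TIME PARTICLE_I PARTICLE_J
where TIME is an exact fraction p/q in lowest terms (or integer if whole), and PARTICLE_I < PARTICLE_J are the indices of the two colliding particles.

Answer: 7/5 1 2

Derivation:
Pair (0,1): pos 7,12 vel 3,4 -> not approaching (rel speed -1 <= 0)
Pair (1,2): pos 12,19 vel 4,-1 -> gap=7, closing at 5/unit, collide at t=7/5
Earliest collision: t=7/5 between 1 and 2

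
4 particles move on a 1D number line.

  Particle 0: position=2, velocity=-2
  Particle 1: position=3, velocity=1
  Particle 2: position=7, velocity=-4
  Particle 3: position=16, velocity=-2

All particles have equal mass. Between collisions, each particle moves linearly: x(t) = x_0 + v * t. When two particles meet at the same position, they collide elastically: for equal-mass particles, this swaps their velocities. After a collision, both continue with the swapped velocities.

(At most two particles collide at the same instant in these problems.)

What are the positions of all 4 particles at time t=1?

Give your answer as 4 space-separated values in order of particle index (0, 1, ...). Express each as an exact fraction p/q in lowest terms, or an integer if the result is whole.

Answer: 0 3 4 14

Derivation:
Collision at t=4/5: particles 1 and 2 swap velocities; positions: p0=2/5 p1=19/5 p2=19/5 p3=72/5; velocities now: v0=-2 v1=-4 v2=1 v3=-2
Advance to t=1 (no further collisions before then); velocities: v0=-2 v1=-4 v2=1 v3=-2; positions = 0 3 4 14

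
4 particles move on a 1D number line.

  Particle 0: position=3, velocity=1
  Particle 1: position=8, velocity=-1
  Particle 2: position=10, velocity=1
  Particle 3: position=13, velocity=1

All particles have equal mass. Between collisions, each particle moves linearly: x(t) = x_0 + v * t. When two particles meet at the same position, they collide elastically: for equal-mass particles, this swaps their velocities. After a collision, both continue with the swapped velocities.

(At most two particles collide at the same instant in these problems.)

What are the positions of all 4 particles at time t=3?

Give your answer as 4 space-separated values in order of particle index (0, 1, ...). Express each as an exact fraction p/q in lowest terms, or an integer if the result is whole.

Answer: 5 6 13 16

Derivation:
Collision at t=5/2: particles 0 and 1 swap velocities; positions: p0=11/2 p1=11/2 p2=25/2 p3=31/2; velocities now: v0=-1 v1=1 v2=1 v3=1
Advance to t=3 (no further collisions before then); velocities: v0=-1 v1=1 v2=1 v3=1; positions = 5 6 13 16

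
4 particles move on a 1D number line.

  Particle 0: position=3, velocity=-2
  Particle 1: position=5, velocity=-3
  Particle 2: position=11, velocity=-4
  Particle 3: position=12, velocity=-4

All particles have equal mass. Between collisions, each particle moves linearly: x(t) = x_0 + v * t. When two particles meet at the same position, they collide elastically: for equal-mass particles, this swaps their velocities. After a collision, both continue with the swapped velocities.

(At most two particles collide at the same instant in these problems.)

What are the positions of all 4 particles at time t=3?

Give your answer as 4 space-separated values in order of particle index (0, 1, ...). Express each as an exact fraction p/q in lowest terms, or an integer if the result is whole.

Collision at t=2: particles 0 and 1 swap velocities; positions: p0=-1 p1=-1 p2=3 p3=4; velocities now: v0=-3 v1=-2 v2=-4 v3=-4
Advance to t=3 (no further collisions before then); velocities: v0=-3 v1=-2 v2=-4 v3=-4; positions = -4 -3 -1 0

Answer: -4 -3 -1 0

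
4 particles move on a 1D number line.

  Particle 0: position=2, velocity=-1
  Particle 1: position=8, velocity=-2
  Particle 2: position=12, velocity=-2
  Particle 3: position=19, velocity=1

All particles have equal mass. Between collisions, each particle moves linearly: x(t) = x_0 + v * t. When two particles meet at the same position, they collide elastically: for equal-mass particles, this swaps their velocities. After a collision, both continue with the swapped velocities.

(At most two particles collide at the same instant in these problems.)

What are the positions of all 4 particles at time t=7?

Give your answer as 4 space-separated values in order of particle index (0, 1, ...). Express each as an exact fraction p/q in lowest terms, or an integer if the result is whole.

Collision at t=6: particles 0 and 1 swap velocities; positions: p0=-4 p1=-4 p2=0 p3=25; velocities now: v0=-2 v1=-1 v2=-2 v3=1
Advance to t=7 (no further collisions before then); velocities: v0=-2 v1=-1 v2=-2 v3=1; positions = -6 -5 -2 26

Answer: -6 -5 -2 26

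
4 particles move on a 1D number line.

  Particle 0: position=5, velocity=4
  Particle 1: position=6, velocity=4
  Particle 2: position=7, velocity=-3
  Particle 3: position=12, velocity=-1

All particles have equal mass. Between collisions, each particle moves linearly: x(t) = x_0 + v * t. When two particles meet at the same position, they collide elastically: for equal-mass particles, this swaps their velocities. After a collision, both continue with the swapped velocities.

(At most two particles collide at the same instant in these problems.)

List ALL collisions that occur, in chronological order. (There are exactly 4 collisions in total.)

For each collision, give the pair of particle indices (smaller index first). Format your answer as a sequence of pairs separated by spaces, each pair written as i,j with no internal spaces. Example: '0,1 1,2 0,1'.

Answer: 1,2 0,1 2,3 1,2

Derivation:
Collision at t=1/7: particles 1 and 2 swap velocities; positions: p0=39/7 p1=46/7 p2=46/7 p3=83/7; velocities now: v0=4 v1=-3 v2=4 v3=-1
Collision at t=2/7: particles 0 and 1 swap velocities; positions: p0=43/7 p1=43/7 p2=50/7 p3=82/7; velocities now: v0=-3 v1=4 v2=4 v3=-1
Collision at t=6/5: particles 2 and 3 swap velocities; positions: p0=17/5 p1=49/5 p2=54/5 p3=54/5; velocities now: v0=-3 v1=4 v2=-1 v3=4
Collision at t=7/5: particles 1 and 2 swap velocities; positions: p0=14/5 p1=53/5 p2=53/5 p3=58/5; velocities now: v0=-3 v1=-1 v2=4 v3=4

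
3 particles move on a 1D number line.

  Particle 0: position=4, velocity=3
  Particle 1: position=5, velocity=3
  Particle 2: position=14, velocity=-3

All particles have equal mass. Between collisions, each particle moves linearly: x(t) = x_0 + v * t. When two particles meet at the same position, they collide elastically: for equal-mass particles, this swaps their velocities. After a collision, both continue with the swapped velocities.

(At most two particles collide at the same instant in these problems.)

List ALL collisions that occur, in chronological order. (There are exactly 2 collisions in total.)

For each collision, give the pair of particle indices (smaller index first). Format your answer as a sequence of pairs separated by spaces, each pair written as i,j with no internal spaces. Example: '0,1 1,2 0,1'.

Answer: 1,2 0,1

Derivation:
Collision at t=3/2: particles 1 and 2 swap velocities; positions: p0=17/2 p1=19/2 p2=19/2; velocities now: v0=3 v1=-3 v2=3
Collision at t=5/3: particles 0 and 1 swap velocities; positions: p0=9 p1=9 p2=10; velocities now: v0=-3 v1=3 v2=3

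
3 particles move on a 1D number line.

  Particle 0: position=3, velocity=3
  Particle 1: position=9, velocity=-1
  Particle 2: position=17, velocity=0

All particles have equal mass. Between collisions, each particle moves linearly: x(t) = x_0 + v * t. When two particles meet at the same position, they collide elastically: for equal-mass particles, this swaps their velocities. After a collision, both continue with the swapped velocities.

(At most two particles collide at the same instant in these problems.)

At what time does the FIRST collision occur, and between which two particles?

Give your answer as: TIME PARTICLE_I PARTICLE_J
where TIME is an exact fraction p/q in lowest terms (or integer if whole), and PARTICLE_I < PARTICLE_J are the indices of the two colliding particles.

Pair (0,1): pos 3,9 vel 3,-1 -> gap=6, closing at 4/unit, collide at t=3/2
Pair (1,2): pos 9,17 vel -1,0 -> not approaching (rel speed -1 <= 0)
Earliest collision: t=3/2 between 0 and 1

Answer: 3/2 0 1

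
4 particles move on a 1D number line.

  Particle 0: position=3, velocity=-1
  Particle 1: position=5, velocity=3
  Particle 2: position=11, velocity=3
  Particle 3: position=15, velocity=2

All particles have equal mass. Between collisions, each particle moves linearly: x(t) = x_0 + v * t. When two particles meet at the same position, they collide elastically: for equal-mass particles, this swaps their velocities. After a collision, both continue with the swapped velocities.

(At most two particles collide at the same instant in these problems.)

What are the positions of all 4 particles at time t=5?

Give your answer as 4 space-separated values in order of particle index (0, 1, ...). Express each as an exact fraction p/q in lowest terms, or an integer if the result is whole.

Answer: -2 20 25 26

Derivation:
Collision at t=4: particles 2 and 3 swap velocities; positions: p0=-1 p1=17 p2=23 p3=23; velocities now: v0=-1 v1=3 v2=2 v3=3
Advance to t=5 (no further collisions before then); velocities: v0=-1 v1=3 v2=2 v3=3; positions = -2 20 25 26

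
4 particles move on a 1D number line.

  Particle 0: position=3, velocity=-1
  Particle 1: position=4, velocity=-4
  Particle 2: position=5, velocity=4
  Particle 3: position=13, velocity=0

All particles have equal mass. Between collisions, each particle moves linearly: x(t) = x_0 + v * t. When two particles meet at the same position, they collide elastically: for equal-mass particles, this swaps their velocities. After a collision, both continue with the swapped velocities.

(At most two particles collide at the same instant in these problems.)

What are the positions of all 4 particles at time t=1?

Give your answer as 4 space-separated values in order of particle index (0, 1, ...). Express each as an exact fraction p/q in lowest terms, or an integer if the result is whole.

Answer: 0 2 9 13

Derivation:
Collision at t=1/3: particles 0 and 1 swap velocities; positions: p0=8/3 p1=8/3 p2=19/3 p3=13; velocities now: v0=-4 v1=-1 v2=4 v3=0
Advance to t=1 (no further collisions before then); velocities: v0=-4 v1=-1 v2=4 v3=0; positions = 0 2 9 13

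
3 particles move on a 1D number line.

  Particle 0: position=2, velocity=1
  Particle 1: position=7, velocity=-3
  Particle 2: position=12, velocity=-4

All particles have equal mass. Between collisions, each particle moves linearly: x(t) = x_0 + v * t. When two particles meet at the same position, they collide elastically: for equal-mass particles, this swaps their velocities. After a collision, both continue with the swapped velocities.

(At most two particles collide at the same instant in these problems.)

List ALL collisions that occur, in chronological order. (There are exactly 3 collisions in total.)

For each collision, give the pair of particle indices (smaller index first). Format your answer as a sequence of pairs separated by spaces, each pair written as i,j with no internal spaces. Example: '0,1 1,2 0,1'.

Answer: 0,1 1,2 0,1

Derivation:
Collision at t=5/4: particles 0 and 1 swap velocities; positions: p0=13/4 p1=13/4 p2=7; velocities now: v0=-3 v1=1 v2=-4
Collision at t=2: particles 1 and 2 swap velocities; positions: p0=1 p1=4 p2=4; velocities now: v0=-3 v1=-4 v2=1
Collision at t=5: particles 0 and 1 swap velocities; positions: p0=-8 p1=-8 p2=7; velocities now: v0=-4 v1=-3 v2=1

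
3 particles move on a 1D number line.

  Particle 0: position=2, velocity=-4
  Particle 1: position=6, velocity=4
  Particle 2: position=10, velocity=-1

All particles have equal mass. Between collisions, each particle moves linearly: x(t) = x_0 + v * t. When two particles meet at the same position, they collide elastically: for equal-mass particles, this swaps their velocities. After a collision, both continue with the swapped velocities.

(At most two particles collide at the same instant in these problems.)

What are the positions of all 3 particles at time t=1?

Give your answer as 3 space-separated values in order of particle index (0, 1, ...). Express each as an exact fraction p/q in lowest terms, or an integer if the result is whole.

Answer: -2 9 10

Derivation:
Collision at t=4/5: particles 1 and 2 swap velocities; positions: p0=-6/5 p1=46/5 p2=46/5; velocities now: v0=-4 v1=-1 v2=4
Advance to t=1 (no further collisions before then); velocities: v0=-4 v1=-1 v2=4; positions = -2 9 10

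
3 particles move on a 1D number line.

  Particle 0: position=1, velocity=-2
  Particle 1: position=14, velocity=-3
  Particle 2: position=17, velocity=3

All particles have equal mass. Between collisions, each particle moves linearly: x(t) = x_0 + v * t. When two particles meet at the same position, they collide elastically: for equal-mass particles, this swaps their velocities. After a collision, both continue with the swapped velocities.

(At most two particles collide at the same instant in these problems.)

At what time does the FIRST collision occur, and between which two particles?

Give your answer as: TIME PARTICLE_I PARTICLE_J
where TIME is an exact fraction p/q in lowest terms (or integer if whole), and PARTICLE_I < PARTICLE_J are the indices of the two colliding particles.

Pair (0,1): pos 1,14 vel -2,-3 -> gap=13, closing at 1/unit, collide at t=13
Pair (1,2): pos 14,17 vel -3,3 -> not approaching (rel speed -6 <= 0)
Earliest collision: t=13 between 0 and 1

Answer: 13 0 1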